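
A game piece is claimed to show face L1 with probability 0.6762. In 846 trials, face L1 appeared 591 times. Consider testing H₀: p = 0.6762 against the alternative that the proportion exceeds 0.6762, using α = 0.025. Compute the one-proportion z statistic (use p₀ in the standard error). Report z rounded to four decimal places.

z = 1.3912

p̂ = 591/846 ≈ 0.698582.
SE = √(p₀(1−p₀)/n) = √(0.21895/846) = 0.016088.
z = (0.698582 − 0.6762)/0.016088 = 0.022382/0.016088 = 1.3912.
p-value = P(Z > 1.391) ≈ 0.0821. With α = 0.025, fail to reject H₀.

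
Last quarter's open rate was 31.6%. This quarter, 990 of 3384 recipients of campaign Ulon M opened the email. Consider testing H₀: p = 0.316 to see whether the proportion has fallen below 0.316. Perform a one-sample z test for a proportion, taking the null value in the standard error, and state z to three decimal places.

p̂ = 990/3384 = 0.292553.
Under H₀, SE = √(0.316·0.684/3384) = √(6.38723e-05) = 0.007992.
z = (0.292553 − 0.316)/0.007992 = -0.023447/0.007992 = -2.934.

z = -2.934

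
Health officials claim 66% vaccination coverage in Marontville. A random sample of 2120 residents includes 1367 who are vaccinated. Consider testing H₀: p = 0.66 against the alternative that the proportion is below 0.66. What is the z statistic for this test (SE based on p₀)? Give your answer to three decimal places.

p̂ = 1367/2120 ≈ 0.64481.
Standard error under H₀: √(0.66×0.34/2120) = 0.01029.
z = (0.64481 − 0.66)/0.01029 = -0.01519/0.01029 = -1.476.
p-value = P(Z < -1.476) ≈ 0.0699.

z = -1.476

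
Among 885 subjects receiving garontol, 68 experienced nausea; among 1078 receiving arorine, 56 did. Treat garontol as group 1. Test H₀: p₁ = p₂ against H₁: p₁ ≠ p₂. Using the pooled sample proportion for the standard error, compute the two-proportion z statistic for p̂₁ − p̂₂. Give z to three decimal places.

z = 2.255

p̂₁ = 68/885 ≈ 0.076836, p̂₂ = 56/1078 ≈ 0.051948.
Pooled p̂ = (68+56)/(885+1078) = 124/1963 = 0.063169.
SE = √(0.0591783 × 0.00205759) = 0.011035.
z = (0.076836 − 0.051948)/0.011035 = 0.024888/0.011035 = 2.255.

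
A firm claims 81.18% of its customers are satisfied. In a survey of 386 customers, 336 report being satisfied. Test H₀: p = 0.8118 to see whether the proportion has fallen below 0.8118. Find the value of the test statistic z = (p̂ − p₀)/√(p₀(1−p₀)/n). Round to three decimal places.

p̂ = 336/386 ≈ 0.870466.
SE = √(p₀(1−p₀)/n) = √(0.15278/386) = 0.019895.
z = (0.870466 − 0.8118)/0.019895 = 0.058666/0.019895 = 2.949.
p-value = P(Z < 2.949) ≈ 0.9984.

z = 2.949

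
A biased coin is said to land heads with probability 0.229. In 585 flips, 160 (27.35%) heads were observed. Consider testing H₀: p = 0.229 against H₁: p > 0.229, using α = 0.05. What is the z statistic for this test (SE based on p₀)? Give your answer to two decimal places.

z = 2.56

p̂ = 160/585 ≈ 0.2735.
SE = √(p₀(1−p₀)/n) = √(0.17656/585) = 0.0174.
z = (0.2735 − 0.229)/0.0174 = 0.0445/0.0174 = 2.56.
p-value = P(Z > 2.562) ≈ 0.0052. With α = 0.05, reject H₀.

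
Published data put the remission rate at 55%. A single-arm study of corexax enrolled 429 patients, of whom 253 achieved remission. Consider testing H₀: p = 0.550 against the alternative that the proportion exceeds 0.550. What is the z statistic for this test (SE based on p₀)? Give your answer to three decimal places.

z = 1.655

p̂ = 253/429 ≈ 0.589744.
Under H₀, SE = √(0.55·0.45/429) = √(0.000576923) = 0.024019.
z = (0.589744 − 0.55)/0.024019 = 0.039744/0.024019 = 1.655.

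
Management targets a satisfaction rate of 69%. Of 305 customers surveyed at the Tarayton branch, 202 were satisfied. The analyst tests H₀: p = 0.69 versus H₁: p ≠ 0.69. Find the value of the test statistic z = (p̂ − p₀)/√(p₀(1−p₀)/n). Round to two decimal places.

p̂ = 202/305 = 0.6623.
Under H₀, SE = √(0.69·0.31/305) = √(0.000701311) = 0.0265.
z = (0.6623 − 0.69)/0.0265 = -0.0277/0.0265 = -1.05.

z = -1.05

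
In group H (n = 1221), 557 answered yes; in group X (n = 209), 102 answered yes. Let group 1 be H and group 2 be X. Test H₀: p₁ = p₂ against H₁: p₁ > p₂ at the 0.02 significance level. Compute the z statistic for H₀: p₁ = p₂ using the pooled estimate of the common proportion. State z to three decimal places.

z = -0.854

p̂₁ = 557/1221 ≈ 0.45618, p̂₂ = 102/209 ≈ 0.48804.
Pooled p̂ = (557+102)/(1221+209) = 659/1430 = 0.46084.
SE = √(0.248466 × 0.00560369) = 0.03731.
z = (0.45618 − 0.48804)/0.03731 = -0.03186/0.03731 = -0.854.
p-value = P(Z > -0.854) ≈ 0.8034. With α = 0.02, fail to reject H₀.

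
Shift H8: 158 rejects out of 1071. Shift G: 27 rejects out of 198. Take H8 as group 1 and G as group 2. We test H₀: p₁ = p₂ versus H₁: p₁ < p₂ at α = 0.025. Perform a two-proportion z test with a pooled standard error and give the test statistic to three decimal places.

z = 0.409

p̂₁ = 158/1071 ≈ 0.14753, p̂₂ = 27/198 ≈ 0.13636.
Pooled p̂ = (158+27)/(1071+198) = 185/1269 = 0.14578.
SE = √(p̂(1−p̂)(1/n₁+1/n₂)) = √(0.14578·0.85422·0.00598421) = √(0.00074522) = 0.02730.
z = (0.14753 − 0.13636)/0.02730 = 0.01117/0.02730 = 0.409.
p-value = P(Z < 0.409) ≈ 0.6587, so at α = 0.025 we fail to reject H₀.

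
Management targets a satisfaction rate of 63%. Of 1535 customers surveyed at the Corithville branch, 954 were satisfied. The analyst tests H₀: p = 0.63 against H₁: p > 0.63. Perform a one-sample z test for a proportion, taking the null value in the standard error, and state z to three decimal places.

z = -0.690

p̂ = 954/1535 ≈ 0.62150.
SE = √(p₀(1−p₀)/n) = √(0.2331/1535) = 0.01232.
z = (0.62150 − 0.63)/0.01232 = -0.00850/0.01232 = -0.690.
p-value = P(Z > -0.690) ≈ 0.7549.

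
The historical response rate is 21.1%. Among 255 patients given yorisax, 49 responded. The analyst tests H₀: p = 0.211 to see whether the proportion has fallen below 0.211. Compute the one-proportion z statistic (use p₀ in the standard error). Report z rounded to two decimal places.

z = -0.74

p̂ = 49/255 ≈ 0.19216.
Under H₀, SE = √(0.211·0.789/255) = √(0.000652859) = 0.02555.
z = (0.19216 − 0.211)/0.02555 = -0.01884/0.02555 = -0.74.
p-value = P(Z < -0.737) ≈ 0.2304.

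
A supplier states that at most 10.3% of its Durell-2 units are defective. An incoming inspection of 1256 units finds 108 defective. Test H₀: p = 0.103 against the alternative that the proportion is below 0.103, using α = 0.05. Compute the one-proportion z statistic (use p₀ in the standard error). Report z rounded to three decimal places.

z = -1.984

p̂ = 108/1256 ≈ 0.085987.
Under H₀, SE = √(0.103·0.897/1256) = √(7.35597e-05) = 0.008577.
z = (0.085987 − 0.103)/0.008577 = -0.017013/0.008577 = -1.984.
p-value = P(Z < -1.984) ≈ 0.0237. With α = 0.05, reject H₀.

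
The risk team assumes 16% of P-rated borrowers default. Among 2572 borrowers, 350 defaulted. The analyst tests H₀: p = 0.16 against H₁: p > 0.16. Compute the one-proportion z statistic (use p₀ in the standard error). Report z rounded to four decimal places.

p̂ = 350/2572 ≈ 0.1360809.
SE = √(p₀(1−p₀)/n) = √(0.1344/2572) = 0.0072288.
z = (0.1360809 − 0.16)/0.0072288 = -0.0239191/0.0072288 = -3.3089.
p-value = P(Z > -3.309) ≈ 0.9995.

z = -3.3089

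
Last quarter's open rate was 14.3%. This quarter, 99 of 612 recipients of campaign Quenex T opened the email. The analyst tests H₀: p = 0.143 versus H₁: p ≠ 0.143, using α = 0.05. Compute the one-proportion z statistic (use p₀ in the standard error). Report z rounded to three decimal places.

z = 1.326

p̂ = 99/612 ≈ 0.16176.
Under H₀, SE = √(0.143·0.857/612) = √(0.000200247) = 0.01415.
z = (0.16176 − 0.143)/0.01415 = 0.01876/0.01415 = 1.326.
p-value = 2·P(Z > 1.326) ≈ 0.1848, so at α = 0.05 we fail to reject H₀.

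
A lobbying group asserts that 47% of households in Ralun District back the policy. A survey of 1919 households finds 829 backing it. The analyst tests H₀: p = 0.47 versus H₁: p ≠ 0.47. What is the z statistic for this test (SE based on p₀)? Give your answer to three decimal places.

p̂ = 829/1919 ≈ 0.43200.
Standard error under H₀: √(0.47×0.53/1919) = 0.01139.
z = (0.43200 − 0.47)/0.01139 = -0.03800/0.01139 = -3.336.

z = -3.336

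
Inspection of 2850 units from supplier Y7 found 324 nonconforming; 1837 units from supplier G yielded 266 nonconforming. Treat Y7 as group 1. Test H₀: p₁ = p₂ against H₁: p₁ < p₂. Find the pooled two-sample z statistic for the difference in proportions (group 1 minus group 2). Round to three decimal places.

p̂₁ = 324/2850 = 0.113684, p̂₂ = 266/1837 = 0.144801.
Pooled p̂ = (324+266)/(2850+1837) = 590/4687 = 0.125880.
SE = √(0.110034 × 0.000895243) = 0.009925.
z = (0.113684 − 0.144801)/0.009925 = -0.031117/0.009925 = -3.135.
p-value = P(Z < -3.135) ≈ 0.0009.

z = -3.135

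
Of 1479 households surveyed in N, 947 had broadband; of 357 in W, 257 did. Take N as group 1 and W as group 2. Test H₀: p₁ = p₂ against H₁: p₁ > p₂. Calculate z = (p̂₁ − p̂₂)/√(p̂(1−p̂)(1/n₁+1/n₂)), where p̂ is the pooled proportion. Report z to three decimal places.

z = -2.841

p̂₁ = 947/1479 = 0.640297, p̂₂ = 257/357 = 0.719888.
Pooled p̂ = (947+257)/(1479+357) = 1204/1836 = 0.655773.
SE = √(0.225735 × 0.00347725) = 0.028017.
z = (0.640297 − 0.719888)/0.028017 = -0.079591/0.028017 = -2.841.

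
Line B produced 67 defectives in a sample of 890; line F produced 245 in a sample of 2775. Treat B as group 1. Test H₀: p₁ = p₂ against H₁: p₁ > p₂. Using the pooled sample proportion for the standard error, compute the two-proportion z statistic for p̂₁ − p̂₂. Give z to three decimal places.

p̂₁ = 67/890 = 0.07528, p̂₂ = 245/2775 = 0.08829.
Pooled p̂ = (67+245)/(890+2775) = 312/3665 = 0.08513.
SE = √(p̂(1−p̂)(1/n₁+1/n₂)) = √(0.08513·0.91487·0.00148396) = √(0.000115574) = 0.01075.
z = (0.07528 − 0.08829)/0.01075 = -0.01301/0.01075 = -1.210.

z = -1.210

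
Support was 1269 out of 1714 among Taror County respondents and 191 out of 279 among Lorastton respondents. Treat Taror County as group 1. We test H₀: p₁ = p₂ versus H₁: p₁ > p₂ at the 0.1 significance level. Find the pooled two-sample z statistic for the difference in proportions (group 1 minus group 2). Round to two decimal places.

z = 1.95

p̂₁ = 1269/1714 = 0.7404, p̂₂ = 191/279 = 0.6846.
Pooled p̂ = (1269+191)/(1714+279) = 1460/1993 = 0.7326.
SE = √(0.195914 × 0.00416766) = 0.0286.
z = (0.7404 − 0.6846)/0.0286 = 0.0558/0.0286 = 1.95.
p-value = P(Z > 1.952) ≈ 0.0255, so at α = 0.1 we reject H₀.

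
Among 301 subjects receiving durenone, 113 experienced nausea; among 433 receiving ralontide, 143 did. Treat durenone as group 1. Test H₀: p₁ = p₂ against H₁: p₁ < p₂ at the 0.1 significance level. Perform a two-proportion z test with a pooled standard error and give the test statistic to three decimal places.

z = 1.263

p̂₁ = 113/301 = 0.37542, p̂₂ = 143/433 = 0.33025.
Pooled p̂ = (113+143)/(301+433) = 256/734 = 0.34877.
SE = √(0.227131 × 0.00563173) = 0.03577.
z = (0.37542 − 0.33025)/0.03577 = 0.04517/0.03577 = 1.263.
p-value = P(Z < 1.263) ≈ 0.8967, so at α = 0.1 we fail to reject H₀.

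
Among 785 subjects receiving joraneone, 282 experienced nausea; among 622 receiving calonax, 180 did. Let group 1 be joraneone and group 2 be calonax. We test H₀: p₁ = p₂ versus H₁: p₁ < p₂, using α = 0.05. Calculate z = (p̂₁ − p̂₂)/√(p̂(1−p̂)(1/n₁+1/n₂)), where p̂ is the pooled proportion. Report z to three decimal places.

z = 2.771

p̂₁ = 282/785 ≈ 0.35924, p̂₂ = 180/622 ≈ 0.28939.
Pooled p̂ = (282+180)/(785+622) = 462/1407 = 0.32836.
SE = √(0.220539 × 0.0028816) = 0.02521.
z = (0.35924 − 0.28939)/0.02521 = 0.06985/0.02521 = 2.771.
p-value = P(Z < 2.771) ≈ 0.9972, so at α = 0.05 we fail to reject H₀.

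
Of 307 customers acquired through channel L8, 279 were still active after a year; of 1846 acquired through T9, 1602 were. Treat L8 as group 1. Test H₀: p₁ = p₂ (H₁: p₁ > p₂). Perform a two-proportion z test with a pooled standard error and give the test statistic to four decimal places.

z = 2.0009

p̂₁ = 279/307 = 0.908795, p̂₂ = 1602/1846 = 0.867822.
Pooled p̂ = (279+1602)/(307+1846) = 1881/2153 = 0.873665.
SE = √(0.110375 × 0.00379904) = 0.020477.
z = (0.908795 − 0.867822)/0.020477 = 0.040973/0.020477 = 2.0009.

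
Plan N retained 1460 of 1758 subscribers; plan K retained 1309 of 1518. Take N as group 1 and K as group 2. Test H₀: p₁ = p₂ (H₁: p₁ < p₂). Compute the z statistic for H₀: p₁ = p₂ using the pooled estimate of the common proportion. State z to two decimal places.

p̂₁ = 1460/1758 = 0.83049, p̂₂ = 1309/1518 = 0.86232.
Pooled p̂ = (1460+1309)/(1758+1518) = 2769/3276 = 0.84524.
SE = √(p̂(1−p̂)(1/n₁+1/n₂)) = √(0.84524·0.15476·0.00122759) = √(0.000160582) = 0.01267.
z = (0.83049 − 0.86232)/0.01267 = -0.03183/0.01267 = -2.51.

z = -2.51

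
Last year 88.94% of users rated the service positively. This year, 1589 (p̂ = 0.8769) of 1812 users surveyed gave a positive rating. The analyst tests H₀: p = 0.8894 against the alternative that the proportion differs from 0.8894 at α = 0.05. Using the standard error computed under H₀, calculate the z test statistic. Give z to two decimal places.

z = -1.69

p̂ = 1589/1812 ≈ 0.8769.
Standard error under H₀: √(0.8894×0.1106/1812) = 0.0074.
z = (0.8769 − 0.8894)/0.0074 = -0.0125/0.0074 = -1.69.
Two-sided p-value ≈ 2·Φ(−1.692) = 0.0906, so at α = 0.05 we fail to reject H₀.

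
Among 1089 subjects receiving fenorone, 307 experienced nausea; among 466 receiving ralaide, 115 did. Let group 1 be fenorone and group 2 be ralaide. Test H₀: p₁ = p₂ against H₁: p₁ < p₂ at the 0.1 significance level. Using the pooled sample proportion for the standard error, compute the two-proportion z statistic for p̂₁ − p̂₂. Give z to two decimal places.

z = 1.43

p̂₁ = 307/1089 = 0.2819, p̂₂ = 115/466 = 0.2468.
Pooled p̂ = (307+115)/(1089+466) = 422/1555 = 0.2714.
SE = √(0.197734 × 0.0030642) = 0.0246.
z = (0.2819 − 0.2468)/0.0246 = 0.0351/0.0246 = 1.43.
p-value = P(Z < 1.427) ≈ 0.9232, so at α = 0.1 we fail to reject H₀.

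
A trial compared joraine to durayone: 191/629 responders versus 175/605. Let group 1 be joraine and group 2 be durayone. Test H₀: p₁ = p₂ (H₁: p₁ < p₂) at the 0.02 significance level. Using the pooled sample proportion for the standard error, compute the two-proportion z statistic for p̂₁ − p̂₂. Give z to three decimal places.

z = 0.554

p̂₁ = 191/629 ≈ 0.30366, p̂₂ = 175/605 ≈ 0.28926.
Pooled p̂ = (191+175)/(629+605) = 366/1234 = 0.29660.
SE = √(0.208627 × 0.00324272) = 0.02601.
z = (0.30366 − 0.28926)/0.02601 = 0.01440/0.02601 = 0.554.
p-value = P(Z < 0.554) ≈ 0.7101. With α = 0.02, fail to reject H₀.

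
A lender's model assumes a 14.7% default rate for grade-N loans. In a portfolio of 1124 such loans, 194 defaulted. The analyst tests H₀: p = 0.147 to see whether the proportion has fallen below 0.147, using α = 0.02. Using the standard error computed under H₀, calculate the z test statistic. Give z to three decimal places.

p̂ = 194/1124 ≈ 0.17260.
Under H₀, SE = √(0.147·0.853/1124) = √(0.000111558) = 0.01056.
z = (0.17260 − 0.147)/0.01056 = 0.02560/0.01056 = 2.424.
p-value = P(Z < 2.424) ≈ 0.9923; since p > α = 0.02, fail to reject H₀.

z = 2.424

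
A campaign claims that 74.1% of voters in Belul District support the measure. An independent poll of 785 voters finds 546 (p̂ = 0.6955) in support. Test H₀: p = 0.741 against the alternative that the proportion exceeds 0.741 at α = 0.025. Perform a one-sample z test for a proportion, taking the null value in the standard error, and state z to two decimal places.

z = -2.91

p̂ = 546/785 ≈ 0.69554.
Standard error under H₀: √(0.741×0.259/785) = 0.01564.
z = (0.69554 − 0.741)/0.01564 = -0.04546/0.01564 = -2.91.
p-value = P(Z > -2.907) ≈ 0.9982, so at α = 0.025 we fail to reject H₀.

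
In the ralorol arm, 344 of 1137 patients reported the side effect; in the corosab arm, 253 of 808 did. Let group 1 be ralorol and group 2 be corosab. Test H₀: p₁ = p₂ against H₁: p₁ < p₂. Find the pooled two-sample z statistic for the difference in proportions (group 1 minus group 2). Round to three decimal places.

p̂₁ = 344/1137 ≈ 0.30255, p̂₂ = 253/808 ≈ 0.31312.
Pooled p̂ = (344+253)/(1137+808) = 597/1945 = 0.30694.
SE = √(0.212728 × 0.00211713) = 0.02122.
z = (0.30255 − 0.31312)/0.02122 = -0.01057/0.02122 = -0.498.
p-value = P(Z < -0.498) ≈ 0.3092.

z = -0.498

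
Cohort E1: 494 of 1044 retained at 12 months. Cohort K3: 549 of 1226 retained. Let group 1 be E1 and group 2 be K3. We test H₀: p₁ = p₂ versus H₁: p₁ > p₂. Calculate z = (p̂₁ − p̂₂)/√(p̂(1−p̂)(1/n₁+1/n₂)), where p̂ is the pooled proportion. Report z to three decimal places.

p̂₁ = 494/1044 = 0.47318, p̂₂ = 549/1226 = 0.44780.
Pooled p̂ = (494+549)/(1044+1226) = 1043/2270 = 0.45947.
SE = √(0.248357 × 0.00177352) = 0.02099.
z = (0.47318 − 0.44780)/0.02099 = 0.02538/0.02099 = 1.209.
p-value = P(Z > 1.209) ≈ 0.1133.

z = 1.209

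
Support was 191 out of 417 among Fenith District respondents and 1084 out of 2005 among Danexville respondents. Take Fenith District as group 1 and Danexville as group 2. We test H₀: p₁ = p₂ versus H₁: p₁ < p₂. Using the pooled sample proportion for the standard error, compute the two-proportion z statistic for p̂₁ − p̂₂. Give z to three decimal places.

p̂₁ = 191/417 = 0.458034, p̂₂ = 1084/2005 = 0.540648.
Pooled p̂ = (191+1084)/(417+2005) = 1275/2422 = 0.526424.
SE = √(p̂(1−p̂)(1/n₁+1/n₂)) = √(0.526424·0.473576·0.00289683) = √(0.000722186) = 0.026874.
z = (0.458034 − 0.540648)/0.026874 = -0.082614/0.026874 = -3.074.
p-value = P(Z < -3.074) ≈ 0.0011.

z = -3.074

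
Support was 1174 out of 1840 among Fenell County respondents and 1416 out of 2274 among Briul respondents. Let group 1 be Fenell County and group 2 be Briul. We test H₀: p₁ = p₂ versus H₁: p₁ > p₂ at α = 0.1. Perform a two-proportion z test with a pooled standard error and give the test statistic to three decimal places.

z = 1.014

p̂₁ = 1174/1840 ≈ 0.63804, p̂₂ = 1416/2274 ≈ 0.62269.
Pooled p̂ = (1174+1416)/(1840+2274) = 2590/4114 = 0.62956.
SE = √(0.233215 × 0.000983232) = 0.01514.
z = (0.63804 − 0.62269)/0.01514 = 0.01535/0.01514 = 1.014.
p-value = P(Z > 1.014) ≈ 0.1553; since p > α = 0.1, fail to reject H₀.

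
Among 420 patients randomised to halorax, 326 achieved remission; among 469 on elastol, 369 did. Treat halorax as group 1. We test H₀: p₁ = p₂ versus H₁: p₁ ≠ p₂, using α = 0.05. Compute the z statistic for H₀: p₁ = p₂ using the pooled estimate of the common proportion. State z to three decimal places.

z = -0.382

p̂₁ = 326/420 = 0.77619, p̂₂ = 369/469 = 0.78678.
Pooled p̂ = (326+369)/(420+469) = 695/889 = 0.78178.
SE = √(p̂(1−p̂)(1/n₁+1/n₂)) = √(0.78178·0.21822·0.00451315) = √(0.00076995) = 0.02775.
z = (0.77619 − 0.78678)/0.02775 = -0.01059/0.02775 = -0.382.
Two-sided p-value ≈ 2·Φ(−0.382) = 0.7027. With α = 0.05, fail to reject H₀.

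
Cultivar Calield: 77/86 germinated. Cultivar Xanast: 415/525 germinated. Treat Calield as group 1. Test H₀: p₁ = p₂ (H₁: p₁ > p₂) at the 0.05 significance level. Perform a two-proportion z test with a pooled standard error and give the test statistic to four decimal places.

z = 2.2764

p̂₁ = 77/86 = 0.895349, p̂₂ = 415/525 = 0.790476.
Pooled p̂ = (77+415)/(86+525) = 492/611 = 0.805237.
SE = √(0.15683 × 0.0135327) = 0.046069.
z = (0.895349 − 0.790476)/0.046069 = 0.104873/0.046069 = 2.2764.
p-value = P(Z > 2.276) ≈ 0.0114; since p < α = 0.05, reject H₀.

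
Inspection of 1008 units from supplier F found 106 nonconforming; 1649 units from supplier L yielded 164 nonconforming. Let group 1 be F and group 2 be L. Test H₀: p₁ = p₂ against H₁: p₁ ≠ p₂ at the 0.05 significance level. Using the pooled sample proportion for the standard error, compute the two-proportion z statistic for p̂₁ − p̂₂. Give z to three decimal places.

z = 0.472

p̂₁ = 106/1008 ≈ 0.105159, p̂₂ = 164/1649 ≈ 0.099454.
Pooled p̂ = (106+164)/(1008+1649) = 270/2657 = 0.101618.
SE = √(p̂(1−p̂)(1/n₁+1/n₂)) = √(0.101618·0.898382·0.00159849) = √(0.00014593) = 0.012080.
z = (0.105159 − 0.099454)/0.012080 = 0.005705/0.012080 = 0.472.
p-value = 2·P(Z > 0.472) ≈ 0.6368. With α = 0.05, fail to reject H₀.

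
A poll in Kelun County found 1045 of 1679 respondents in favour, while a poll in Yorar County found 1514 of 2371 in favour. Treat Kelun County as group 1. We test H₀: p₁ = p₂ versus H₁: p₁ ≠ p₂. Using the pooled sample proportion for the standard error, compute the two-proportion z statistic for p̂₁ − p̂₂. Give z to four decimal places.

p̂₁ = 1045/1679 ≈ 0.622394, p̂₂ = 1514/2371 ≈ 0.638549.
Pooled p̂ = (1045+1514)/(1679+2371) = 2559/4050 = 0.631852.
SE = √(p̂(1−p̂)(1/n₁+1/n₂)) = √(0.631852·0.368148·0.00101736) = √(0.000236652) = 0.015384.
z = (0.622394 − 0.638549)/0.015384 = -0.016155/0.015384 = -1.0501.
Two-sided p-value ≈ 2·Φ(−1.050) = 0.2937.

z = -1.0501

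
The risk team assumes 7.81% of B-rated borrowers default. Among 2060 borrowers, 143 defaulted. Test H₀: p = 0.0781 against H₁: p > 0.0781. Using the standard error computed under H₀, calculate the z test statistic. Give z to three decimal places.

z = -1.469

p̂ = 143/2060 ≈ 0.06942.
SE = √(p₀(1−p₀)/n) = √(0.072/2060) = 0.00591.
z = (0.06942 − 0.0781)/0.00591 = -0.00868/0.00591 = -1.469.
p-value = P(Z > -1.469) ≈ 0.9290.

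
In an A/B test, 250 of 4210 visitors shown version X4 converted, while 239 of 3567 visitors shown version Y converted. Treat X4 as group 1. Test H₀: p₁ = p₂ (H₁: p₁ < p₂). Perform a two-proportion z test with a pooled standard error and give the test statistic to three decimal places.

z = -1.380

p̂₁ = 250/4210 ≈ 0.05938, p̂₂ = 239/3567 ≈ 0.06700.
Pooled p̂ = (250+239)/(4210+3567) = 489/7777 = 0.06288.
SE = √(p̂(1−p̂)(1/n₁+1/n₂)) = √(0.06288·0.93712·0.000517877) = √(3.05155e-05) = 0.00552.
z = (0.05938 − 0.06700)/0.00552 = -0.00762/0.00552 = -1.380.
p-value = P(Z < -1.380) ≈ 0.0839.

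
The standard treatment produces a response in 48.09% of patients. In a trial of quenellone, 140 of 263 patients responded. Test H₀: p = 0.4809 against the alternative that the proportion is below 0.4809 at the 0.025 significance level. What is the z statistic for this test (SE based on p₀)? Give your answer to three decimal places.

p̂ = 140/263 ≈ 0.53232.
SE = √(p₀(1−p₀)/n) = √(0.24964/263) = 0.03081.
z = (0.53232 − 0.4809)/0.03081 = 0.05142/0.03081 = 1.669.
p-value = P(Z < 1.669) ≈ 0.9524; since p > α = 0.025, fail to reject H₀.

z = 1.669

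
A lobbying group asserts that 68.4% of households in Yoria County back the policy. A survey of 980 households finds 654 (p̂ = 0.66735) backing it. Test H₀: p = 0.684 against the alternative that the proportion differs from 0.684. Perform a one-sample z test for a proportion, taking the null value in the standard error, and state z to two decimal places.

p̂ = 654/980 = 0.6673.
Under H₀, SE = √(0.684·0.316/980) = √(0.000220555) = 0.0149.
z = (0.6673 − 0.684)/0.0149 = -0.0167/0.0149 = -1.12.

z = -1.12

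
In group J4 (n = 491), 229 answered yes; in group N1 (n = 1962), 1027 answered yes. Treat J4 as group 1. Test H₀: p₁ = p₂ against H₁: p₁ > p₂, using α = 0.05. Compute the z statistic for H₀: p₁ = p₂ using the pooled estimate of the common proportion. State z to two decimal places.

z = -2.26

p̂₁ = 229/491 = 0.4664, p̂₂ = 1027/1962 = 0.5234.
Pooled p̂ = (229+1027)/(491+1962) = 1256/2453 = 0.5120.
SE = √(p̂(1−p̂)(1/n₁+1/n₂)) = √(0.5120·0.4880·0.00254634) = √(0.000636218) = 0.0252.
z = (0.4664 − 0.5234)/0.0252 = -0.0570/0.0252 = -2.26.
p-value = P(Z > -2.262) ≈ 0.9881, so at α = 0.05 we fail to reject H₀.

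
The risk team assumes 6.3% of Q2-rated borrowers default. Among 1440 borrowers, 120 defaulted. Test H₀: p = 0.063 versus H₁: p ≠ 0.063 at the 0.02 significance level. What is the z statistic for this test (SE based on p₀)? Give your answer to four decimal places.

p̂ = 120/1440 ≈ 0.0833333.
SE = √(p₀(1−p₀)/n) = √(0.059031/1440) = 0.0064026.
z = (0.0833333 − 0.063)/0.0064026 = 0.0203333/0.0064026 = 3.1758.
Two-sided p-value ≈ 2·Φ(−3.176) = 0.0015; since p < α = 0.02, reject H₀.

z = 3.1758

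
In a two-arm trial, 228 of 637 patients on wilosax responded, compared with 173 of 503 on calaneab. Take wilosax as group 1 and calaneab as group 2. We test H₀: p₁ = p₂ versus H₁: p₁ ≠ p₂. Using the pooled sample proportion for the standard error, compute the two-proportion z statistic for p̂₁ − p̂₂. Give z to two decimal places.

p̂₁ = 228/637 = 0.3579, p̂₂ = 173/503 = 0.3439.
Pooled p̂ = (228+173)/(637+503) = 401/1140 = 0.3518.
SE = √(0.228023 × 0.00355793) = 0.0285.
z = (0.3579 − 0.3439)/0.0285 = 0.0140/0.0285 = 0.49.

z = 0.49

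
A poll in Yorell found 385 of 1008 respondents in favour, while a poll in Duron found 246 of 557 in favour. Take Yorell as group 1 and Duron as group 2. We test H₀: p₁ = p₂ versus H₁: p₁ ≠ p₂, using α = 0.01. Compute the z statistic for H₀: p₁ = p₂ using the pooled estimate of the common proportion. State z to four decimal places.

p̂₁ = 385/1008 ≈ 0.3819444, p̂₂ = 246/557 ≈ 0.4416517.
Pooled p̂ = (385+246)/(1008+557) = 631/1565 = 0.4031949.
SE = √(p̂(1−p̂)(1/n₁+1/n₂)) = √(0.4031949·0.5968051·0.0027874) = √(0.000670728) = 0.0258984.
z = (0.3819444 − 0.4416517)/0.0258984 = -0.0597073/0.0258984 = -2.3054.
Two-sided p-value ≈ 2·Φ(−2.305) = 0.0211; since p > α = 0.01, fail to reject H₀.

z = -2.3054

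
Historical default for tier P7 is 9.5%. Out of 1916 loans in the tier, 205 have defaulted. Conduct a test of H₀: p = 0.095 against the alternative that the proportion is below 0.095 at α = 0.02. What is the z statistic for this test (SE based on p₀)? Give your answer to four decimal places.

p̂ = 205/1916 = 0.1069937.
Under H₀, SE = √(0.095·0.905/1916) = √(4.48721e-05) = 0.0066987.
z = (0.1069937 − 0.095)/0.0066987 = 0.0119937/0.0066987 = 1.7905.
p-value = P(Z < 1.790) ≈ 0.9633; since p > α = 0.02, fail to reject H₀.

z = 1.7905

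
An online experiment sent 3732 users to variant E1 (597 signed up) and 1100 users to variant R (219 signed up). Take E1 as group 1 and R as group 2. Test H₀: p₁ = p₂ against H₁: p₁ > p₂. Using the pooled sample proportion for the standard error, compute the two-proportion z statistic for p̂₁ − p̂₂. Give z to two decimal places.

z = -3.04

p̂₁ = 597/3732 ≈ 0.15997, p̂₂ = 219/1100 ≈ 0.19909.
Pooled p̂ = (597+219)/(3732+1100) = 816/4832 = 0.16887.
SE = √(p̂(1−p̂)(1/n₁+1/n₂)) = √(0.16887·0.83113·0.00117704) = √(0.000165205) = 0.01285.
z = (0.15997 − 0.19909)/0.01285 = -0.03912/0.01285 = -3.04.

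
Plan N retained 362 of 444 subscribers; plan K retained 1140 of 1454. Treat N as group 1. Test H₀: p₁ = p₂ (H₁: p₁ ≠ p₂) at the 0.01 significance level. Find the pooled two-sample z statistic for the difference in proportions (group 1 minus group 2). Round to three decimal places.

z = 1.419

p̂₁ = 362/444 = 0.815315, p̂₂ = 1140/1454 = 0.784044.
Pooled p̂ = (362+1140)/(444+1454) = 1502/1898 = 0.791359.
SE = √(0.16511 × 0.00294001) = 0.022032.
z = (0.815315 − 0.784044)/0.022032 = 0.031271/0.022032 = 1.419.
p-value = 2·P(Z > 1.419) ≈ 0.1558; since p > α = 0.01, fail to reject H₀.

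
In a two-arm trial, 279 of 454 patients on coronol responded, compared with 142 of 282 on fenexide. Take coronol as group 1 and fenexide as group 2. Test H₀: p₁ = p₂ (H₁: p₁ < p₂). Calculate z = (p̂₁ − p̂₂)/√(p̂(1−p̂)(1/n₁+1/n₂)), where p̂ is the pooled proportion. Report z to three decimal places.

z = 2.959

p̂₁ = 279/454 = 0.61454, p̂₂ = 142/282 = 0.50355.
Pooled p̂ = (279+142)/(454+282) = 421/736 = 0.57201.
SE = √(0.244814 × 0.00574874) = 0.03751.
z = (0.61454 − 0.50355)/0.03751 = 0.11099/0.03751 = 2.959.
p-value = P(Z < 2.959) ≈ 0.9985.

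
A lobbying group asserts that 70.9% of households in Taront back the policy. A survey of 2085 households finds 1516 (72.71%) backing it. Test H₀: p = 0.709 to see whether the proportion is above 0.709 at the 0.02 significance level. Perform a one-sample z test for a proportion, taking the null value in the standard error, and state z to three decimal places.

p̂ = 1516/2085 ≈ 0.72710.
SE = √(p₀(1−p₀)/n) = √(0.20632/2085) = 0.00995.
z = (0.72710 − 0.709)/0.00995 = 0.01810/0.00995 = 1.819.
p-value = P(Z > 1.819) ≈ 0.0344; since p > α = 0.02, fail to reject H₀.

z = 1.819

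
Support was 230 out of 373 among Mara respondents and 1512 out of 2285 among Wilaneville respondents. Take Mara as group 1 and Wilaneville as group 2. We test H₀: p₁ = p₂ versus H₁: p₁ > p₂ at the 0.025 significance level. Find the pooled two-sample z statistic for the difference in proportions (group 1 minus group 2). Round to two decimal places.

p̂₁ = 230/373 = 0.6166, p̂₂ = 1512/2285 = 0.6617.
Pooled p̂ = (230+1512)/(373+2285) = 1742/2658 = 0.6554.
SE = √(p̂(1−p̂)(1/n₁+1/n₂)) = √(0.6554·0.3446·0.0031186) = √(0.000704358) = 0.0265.
z = (0.6166 − 0.6617)/0.0265 = -0.0451/0.0265 = -1.70.
p-value = P(Z > -1.699) ≈ 0.9553; since p > α = 0.025, fail to reject H₀.

z = -1.70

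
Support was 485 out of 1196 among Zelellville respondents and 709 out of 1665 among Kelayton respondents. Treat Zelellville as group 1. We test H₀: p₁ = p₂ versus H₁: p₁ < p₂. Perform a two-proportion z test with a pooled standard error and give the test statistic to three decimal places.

p̂₁ = 485/1196 = 0.4055184, p̂₂ = 709/1665 = 0.4258258.
Pooled p̂ = (485+709)/(1196+1665) = 1194/2861 = 0.4173366.
SE = √(p̂(1−p̂)(1/n₁+1/n₂)) = √(0.4173366·0.5826634·0.00143672) = √(0.000349363) = 0.0186912.
z = (0.4055184 − 0.4258258)/0.0186912 = -0.0203074/0.0186912 = -1.086.

z = -1.086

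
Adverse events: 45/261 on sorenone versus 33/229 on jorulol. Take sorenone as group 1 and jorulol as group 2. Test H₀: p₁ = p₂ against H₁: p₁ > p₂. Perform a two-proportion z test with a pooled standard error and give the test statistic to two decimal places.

z = 0.85

p̂₁ = 45/261 = 0.1724, p̂₂ = 33/229 = 0.1441.
Pooled p̂ = (45+33)/(261+229) = 78/490 = 0.1592.
SE = √(0.133844 × 0.00819823) = 0.0331.
z = (0.1724 − 0.1441)/0.0331 = 0.0283/0.0331 = 0.85.
p-value = P(Z > 0.855) ≈ 0.1964.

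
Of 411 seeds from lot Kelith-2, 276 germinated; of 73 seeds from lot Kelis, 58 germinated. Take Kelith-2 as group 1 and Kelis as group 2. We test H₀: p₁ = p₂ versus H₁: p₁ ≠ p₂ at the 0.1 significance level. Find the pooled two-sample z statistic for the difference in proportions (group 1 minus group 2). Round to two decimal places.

z = -2.09

p̂₁ = 276/411 = 0.67153, p̂₂ = 58/73 = 0.79452.
Pooled p̂ = (276+58)/(411+73) = 334/484 = 0.69008.
SE = √(0.213869 × 0.0161317) = 0.05874.
z = (0.67153 − 0.79452)/0.05874 = -0.12299/0.05874 = -2.09.
Two-sided p-value ≈ 2·Φ(−2.094) = 0.0363; since p < α = 0.1, reject H₀.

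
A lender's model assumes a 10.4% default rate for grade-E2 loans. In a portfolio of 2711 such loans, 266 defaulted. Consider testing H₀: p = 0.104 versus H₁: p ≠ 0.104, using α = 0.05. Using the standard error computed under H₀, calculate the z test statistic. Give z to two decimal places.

p̂ = 266/2711 = 0.0981.
Under H₀, SE = √(0.104·0.896/2711) = √(3.43726e-05) = 0.0059.
z = (0.0981 − 0.104)/0.0059 = -0.0059/0.0059 = -1.00.
Two-sided p-value ≈ 2·Φ(−1.003) = 0.3158. With α = 0.05, fail to reject H₀.

z = -1.00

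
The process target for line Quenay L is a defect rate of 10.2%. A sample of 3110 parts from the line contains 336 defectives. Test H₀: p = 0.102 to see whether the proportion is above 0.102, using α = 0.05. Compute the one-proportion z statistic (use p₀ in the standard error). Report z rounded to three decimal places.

z = 1.113

p̂ = 336/3110 ≈ 0.108039.
Standard error under H₀: √(0.102×0.898/3110) = 0.005427.
z = (0.108039 − 0.102)/0.005427 = 0.006039/0.005427 = 1.113.
p-value = P(Z > 1.113) ≈ 0.1329; since p > α = 0.05, fail to reject H₀.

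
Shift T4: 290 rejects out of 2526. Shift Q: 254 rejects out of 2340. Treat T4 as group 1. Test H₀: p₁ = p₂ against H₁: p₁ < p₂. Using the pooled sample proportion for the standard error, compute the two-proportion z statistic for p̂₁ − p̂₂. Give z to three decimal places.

p̂₁ = 290/2526 ≈ 0.11481, p̂₂ = 254/2340 ≈ 0.10855.
Pooled p̂ = (290+254)/(2526+2340) = 544/4866 = 0.11180.
SE = √(p̂(1−p̂)(1/n₁+1/n₂)) = √(0.11180·0.88820·0.000823233) = √(8.17452e-05) = 0.00904.
z = (0.11481 − 0.10855)/0.00904 = 0.00626/0.00904 = 0.692.

z = 0.692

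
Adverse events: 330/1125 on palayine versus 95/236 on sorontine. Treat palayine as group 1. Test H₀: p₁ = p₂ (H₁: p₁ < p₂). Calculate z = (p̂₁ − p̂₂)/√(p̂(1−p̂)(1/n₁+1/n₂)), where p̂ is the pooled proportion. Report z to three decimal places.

z = -3.291

p̂₁ = 330/1125 = 0.29333, p̂₂ = 95/236 = 0.40254.
Pooled p̂ = (330+95)/(1125+236) = 425/1361 = 0.31227.
SE = √(p̂(1−p̂)(1/n₁+1/n₂)) = √(0.31227·0.68773·0.00512618) = √(0.00110089) = 0.03318.
z = (0.29333 − 0.40254)/0.03318 = -0.10921/0.03318 = -3.291.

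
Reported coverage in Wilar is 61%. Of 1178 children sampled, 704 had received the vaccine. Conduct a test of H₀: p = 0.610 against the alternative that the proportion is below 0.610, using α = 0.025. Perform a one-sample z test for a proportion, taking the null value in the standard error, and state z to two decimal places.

p̂ = 704/1178 ≈ 0.5976.
Standard error under H₀: √(0.61×0.39/1178) = 0.0142.
z = (0.5976 − 0.61)/0.0142 = -0.0124/0.0142 = -0.87.
p-value = P(Z < -0.871) ≈ 0.1919. With α = 0.025, fail to reject H₀.

z = -0.87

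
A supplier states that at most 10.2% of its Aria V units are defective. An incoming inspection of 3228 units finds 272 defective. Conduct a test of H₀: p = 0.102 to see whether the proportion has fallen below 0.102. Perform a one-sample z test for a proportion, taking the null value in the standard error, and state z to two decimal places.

z = -3.33

p̂ = 272/3228 = 0.08426.
Standard error under H₀: √(0.102×0.898/3228) = 0.00533.
z = (0.08426 − 0.102)/0.00533 = -0.01774/0.00533 = -3.33.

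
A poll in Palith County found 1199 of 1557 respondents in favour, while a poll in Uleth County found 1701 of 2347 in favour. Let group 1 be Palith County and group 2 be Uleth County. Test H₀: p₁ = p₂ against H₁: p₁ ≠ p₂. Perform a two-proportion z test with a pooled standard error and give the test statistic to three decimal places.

p̂₁ = 1199/1557 = 0.770071, p̂₂ = 1701/2347 = 0.724755.
Pooled p̂ = (1199+1701)/(1557+2347) = 2900/3904 = 0.742828.
SE = √(0.191035 × 0.00106834) = 0.014286.
z = (0.770071 − 0.724755)/0.014286 = 0.045316/0.014286 = 3.172.
p-value = 2·P(Z > 3.172) ≈ 0.0015.

z = 3.172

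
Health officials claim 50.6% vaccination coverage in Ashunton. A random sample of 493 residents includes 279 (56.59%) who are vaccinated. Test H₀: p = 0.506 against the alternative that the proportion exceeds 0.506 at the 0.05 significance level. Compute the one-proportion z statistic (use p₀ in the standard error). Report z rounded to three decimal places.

p̂ = 279/493 ≈ 0.56592.
SE = √(p₀(1−p₀)/n) = √(0.24996/493) = 0.02252.
z = (0.56592 − 0.506)/0.02252 = 0.05992/0.02252 = 2.661.
p-value = P(Z > 2.661) ≈ 0.0039; since p < α = 0.05, reject H₀.

z = 2.661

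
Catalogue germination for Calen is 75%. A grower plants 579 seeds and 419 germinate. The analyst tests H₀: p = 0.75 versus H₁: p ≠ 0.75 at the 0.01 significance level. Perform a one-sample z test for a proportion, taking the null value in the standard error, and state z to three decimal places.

z = -1.464

p̂ = 419/579 ≈ 0.723661.
Standard error under H₀: √(0.75×0.25/579) = 0.017995.
z = (0.723661 − 0.75)/0.017995 = -0.026339/0.017995 = -1.464.
Two-sided p-value ≈ 2·Φ(−1.464) = 0.1433, so at α = 0.01 we fail to reject H₀.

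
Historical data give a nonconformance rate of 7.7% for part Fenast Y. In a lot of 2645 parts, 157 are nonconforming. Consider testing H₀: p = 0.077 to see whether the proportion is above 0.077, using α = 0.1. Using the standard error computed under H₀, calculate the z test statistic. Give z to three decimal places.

p̂ = 157/2645 ≈ 0.0593573.
Standard error under H₀: √(0.077×0.923/2645) = 0.0051836.
z = (0.0593573 − 0.077)/0.0051836 = -0.0176427/0.0051836 = -3.404.
p-value = P(Z > -3.404) ≈ 0.9997, so at α = 0.1 we fail to reject H₀.

z = -3.404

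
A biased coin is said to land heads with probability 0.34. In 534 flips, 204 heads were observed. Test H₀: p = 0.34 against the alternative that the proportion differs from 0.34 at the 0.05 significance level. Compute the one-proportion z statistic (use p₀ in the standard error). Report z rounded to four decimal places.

p̂ = 204/534 = 0.3820225.
Standard error under H₀: √(0.34×0.66/534) = 0.0204994.
z = (0.3820225 − 0.34)/0.0204994 = 0.0420225/0.0204994 = 2.0499.
p-value = 2·P(Z > 2.050) ≈ 0.0404, so at α = 0.05 we reject H₀.

z = 2.0499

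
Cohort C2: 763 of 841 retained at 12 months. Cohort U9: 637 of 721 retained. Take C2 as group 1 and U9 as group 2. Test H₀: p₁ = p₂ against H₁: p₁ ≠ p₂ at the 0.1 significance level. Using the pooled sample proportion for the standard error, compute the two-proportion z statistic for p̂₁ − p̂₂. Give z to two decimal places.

p̂₁ = 763/841 ≈ 0.9073, p̂₂ = 637/721 ≈ 0.8835.
Pooled p̂ = (763+637)/(841+721) = 1400/1562 = 0.8963.
SE = √(0.0929568 × 0.00257602) = 0.0155.
z = (0.9073 − 0.8835)/0.0155 = 0.0238/0.0155 = 1.54.
p-value = 2·P(Z > 1.535) ≈ 0.1247; since p > α = 0.1, fail to reject H₀.

z = 1.54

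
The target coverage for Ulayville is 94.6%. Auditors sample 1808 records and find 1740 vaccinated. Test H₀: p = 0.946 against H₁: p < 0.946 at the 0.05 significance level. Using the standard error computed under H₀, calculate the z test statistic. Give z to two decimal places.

p̂ = 1740/1808 ≈ 0.96239.
Under H₀, SE = √(0.946·0.054/1808) = √(2.82544e-05) = 0.00532.
z = (0.96239 − 0.946)/0.00532 = 0.01639/0.00532 = 3.08.
p-value = P(Z < 3.083) ≈ 0.9990. With α = 0.05, fail to reject H₀.

z = 3.08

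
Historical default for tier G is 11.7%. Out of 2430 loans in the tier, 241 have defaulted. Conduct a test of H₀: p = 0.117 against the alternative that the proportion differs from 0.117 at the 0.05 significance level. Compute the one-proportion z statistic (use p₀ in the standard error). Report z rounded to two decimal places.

z = -2.73

p̂ = 241/2430 = 0.09918.
SE = √(p₀(1−p₀)/n) = √(0.10331/2430) = 0.00652.
z = (0.09918 − 0.117)/0.00652 = -0.01782/0.00652 = -2.73.
p-value = 2·P(Z > 2.733) ≈ 0.0063; since p < α = 0.05, reject H₀.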